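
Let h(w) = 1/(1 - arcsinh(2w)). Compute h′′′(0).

Substitute the inner expansion into the outer series and collect powers.
From the series, [w^3] h = 20/3; multiply by 3! = 6 to get 40.

40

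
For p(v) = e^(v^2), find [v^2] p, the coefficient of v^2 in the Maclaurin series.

p(0) = 1
p′(0) = 0
p′′(0) = 2
So c_2 = p′′(0)/2! = 1.

1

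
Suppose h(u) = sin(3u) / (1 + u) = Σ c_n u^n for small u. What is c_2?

Multiply the two series term by term and collect like powers.
h(0) = 0
h′(0) = 3
h′′(0) = -6

-3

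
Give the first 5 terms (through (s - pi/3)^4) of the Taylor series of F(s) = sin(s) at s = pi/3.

sqrt(3)*(s - pi/3)^4/48 - (s - pi/3)^3/12 - sqrt(3)*(s - pi/3)^2/4 + (s - pi/3)/2 + sqrt(3)/2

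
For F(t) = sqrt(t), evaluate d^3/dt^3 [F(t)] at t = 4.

3/256

The coefficient of (t - 4)^3 in the expansion is 1/512, so F′′′(4) = 3! * (1/512) = 3/256.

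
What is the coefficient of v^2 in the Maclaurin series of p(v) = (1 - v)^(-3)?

6

Apply the Taylor formula c_k = f^(k)(a)/k!.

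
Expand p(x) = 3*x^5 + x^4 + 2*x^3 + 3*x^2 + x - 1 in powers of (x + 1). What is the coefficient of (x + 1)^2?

-27

Use the known series and substitute for the argument.
p(-1) = -3
p′(-1) = 12
p′′(-1) = -54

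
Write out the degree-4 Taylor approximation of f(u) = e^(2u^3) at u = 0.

Differentiate repeatedly and evaluate at the center.
f(0) = 1
f′(0) = 0
f′′(0) = 0
f′′′(0) = 12
f^(4)(0) = 0
Then c_k = f^(k)(0)/k! gives each Taylor coefficient.

2*u^3 + 1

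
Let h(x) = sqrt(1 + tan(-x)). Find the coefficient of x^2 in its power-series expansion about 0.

-1/8

Let u equal the inner series; expand the outer function in u and truncate.
h(0) = 1
h′(0) = -1/2
h′′(0) = -1/4
So c_2 = h′′(0)/2! = -1/8.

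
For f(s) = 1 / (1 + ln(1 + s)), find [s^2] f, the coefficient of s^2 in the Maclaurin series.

Write 1/(1+u) = 1 - u + u^2 - u^3 + ... and substitute the series for u.
f(0) = 1
f′(0) = -1
f′′(0) = 3

3/2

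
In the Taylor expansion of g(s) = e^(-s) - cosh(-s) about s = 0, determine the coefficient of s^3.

-1/6

Add the two expansions coefficient-wise.
g(0) = 0
g′(0) = -1
g′′(0) = 0
g′′′(0) = -1
Dividing each by k! gives the coefficients c_0, ..., c_3.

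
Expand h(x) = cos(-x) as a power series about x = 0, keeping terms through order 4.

h(0) = 1
h′(0) = 0
h′′(0) = -1
h′′′(0) = 0
h^(4)(0) = 1
Then c_k = h^(k)(0)/k! gives each Taylor coefficient.

x^4/24 - x^2/2 + 1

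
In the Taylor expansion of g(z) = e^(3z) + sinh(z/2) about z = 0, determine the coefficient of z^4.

27/8

Add the two expansions coefficient-wise.
g(0) = 1
g′(0) = 7/2
g′′(0) = 9
g′′′(0) = 217/8
g^(4)(0) = 81
The Taylor polynomial is Σ g^(k)(0)/k! · z^k.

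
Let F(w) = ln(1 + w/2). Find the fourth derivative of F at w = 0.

-3/8

Apply the Taylor formula c_k = f^(k)(a)/k!.
From the series, [w^4] F = -1/64; multiply by 4! = 24 to get -3/8.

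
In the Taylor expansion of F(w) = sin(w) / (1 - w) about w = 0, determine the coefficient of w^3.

Multiply the numerator's expansion by the denominator's geometric series.
F(0) = 0
F′(0) = 1
F′′(0) = 2
F′′′(0) = 5
Then c_k = F^(k)(0)/k! gives each Taylor coefficient.

5/6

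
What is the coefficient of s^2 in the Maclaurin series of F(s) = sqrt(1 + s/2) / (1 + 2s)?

111/32

Take the Cauchy product of the two expansions.
F(0) = 1
F′(0) = -7/4
F′′(0) = 111/16
So c_2 = F′′(0)/2! = 111/32.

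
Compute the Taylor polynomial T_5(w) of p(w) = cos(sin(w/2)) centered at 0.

5*w^4/384 - w^2/8 + 1

Compose series: expand the inner function first, then feed it into the outer expansion.
p(0) = 1
p′(0) = 0
p′′(0) = -1/4
p′′′(0) = 0
p^(4)(0) = 5/16
p^(5)(0) = 0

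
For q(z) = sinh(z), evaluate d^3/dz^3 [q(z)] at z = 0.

1

Apply the Taylor formula c_k = f^(k)(a)/k!.
The coefficient of z^3 in the expansion is 1/6, so q′′′(0) = 3! * (1/6) = 1.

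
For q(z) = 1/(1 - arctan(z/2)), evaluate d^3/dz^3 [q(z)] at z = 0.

Plug the Maclaurin series of the inner function into that of the outer and collect terms.
The coefficient of z^3 in the expansion is 1/12, so q′′′(0) = 3! * (1/12) = 1/2.

1/2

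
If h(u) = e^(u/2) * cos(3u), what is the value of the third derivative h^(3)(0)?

-107/8

Take the Cauchy product of the two expansions.
From the series, [u^3] h = -107/48; multiply by 3! = 6 to get -107/8.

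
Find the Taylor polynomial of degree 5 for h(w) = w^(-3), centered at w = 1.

[(w - 1)^0] = 1;  [(w - 1)^1] = -3;  [(w - 1)^2] = 6;  [(w - 1)^3] = -10;  [(w - 1)^4] = 15;  [(w - 1)^5] = -21.

-21*(w - 1)^5 + 15*(w - 1)^4 - 10*(w - 1)^3 + 6*(w - 1)^2 - 3*(w - 1) + 1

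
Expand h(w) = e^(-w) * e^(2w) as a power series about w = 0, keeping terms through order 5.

Write out both Maclaurin series and multiply, keeping only the needed powers.
h(0) = 1
h′(0) = 1
h′′(0) = 1
h′′′(0) = 1
h^(4)(0) = 1
h^(5)(0) = 1
The Taylor polynomial is Σ h^(k)(0)/k! · w^k.

w^5/120 + w^4/24 + w^3/6 + w^2/2 + w + 1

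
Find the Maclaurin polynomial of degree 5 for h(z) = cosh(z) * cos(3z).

Write out both Maclaurin series and multiply, keeping only the needed powers.
[z^0] = 1;  [z^1] = 0;  [z^2] = -4;  [z^3] = 0;  [z^4] = 7/6;  [z^5] = 0.

7*z^4/6 - 4*z^2 + 1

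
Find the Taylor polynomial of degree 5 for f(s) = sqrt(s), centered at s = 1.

7*(s - 1)^5/256 - 5*(s - 1)^4/128 + (s - 1)^3/16 - (s - 1)^2/8 + (s - 1)/2 + 1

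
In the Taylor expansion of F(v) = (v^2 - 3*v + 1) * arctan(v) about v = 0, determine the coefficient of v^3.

2/3

Shift and add copies of the series according to the polynomial's terms.
F(0) = 0
F′(0) = 1
F′′(0) = -6
F′′′(0) = 4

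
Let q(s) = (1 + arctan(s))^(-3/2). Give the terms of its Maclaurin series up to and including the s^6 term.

1873*s^6/3072 - 1049*s^5/1280 + 155*s^4/128 - 27*s^3/16 + 15*s^2/8 - 3*s/2 + 1

Let u equal the inner series; expand the outer function in u and truncate.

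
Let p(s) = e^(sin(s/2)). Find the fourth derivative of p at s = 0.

-3/16

Plug the Maclaurin series of the inner function into that of the outer and collect terms.
From the series, [s^4] p = -1/128; multiply by 4! = 24 to get -3/16.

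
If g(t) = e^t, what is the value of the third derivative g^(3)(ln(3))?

3

Compute the successive derivatives at the expansion point and divide by k!.
The coefficient of (t - ln(3))^3 in the expansion is 1/2, so g′′′(ln(3)) = 3! * (1/2) = 3.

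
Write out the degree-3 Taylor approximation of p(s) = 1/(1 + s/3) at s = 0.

Use the known series and substitute for the argument.
p(0) = 1
p′(0) = -1/3
p′′(0) = 2/9
p′′′(0) = -2/9

-s^3/27 + s^2/9 - s/3 + 1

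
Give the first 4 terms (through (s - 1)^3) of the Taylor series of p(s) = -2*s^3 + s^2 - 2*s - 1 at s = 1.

Apply the Taylor formula c_k = f^(k)(a)/k!.
p(1) = -4
p′(1) = -6
p′′(1) = -10
p′′′(1) = -12
The Taylor polynomial is Σ p^(k)(1)/k! · (s - 1)^k.

-2*(s - 1)^3 - 5*(s - 1)^2 - 6*(s - 1) - 4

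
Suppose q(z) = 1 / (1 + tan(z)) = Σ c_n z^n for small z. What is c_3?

-4/3

Use the geometric series for the reciprocal, then substitute.
q(0) = 1
q′(0) = -1
q′′(0) = 2
q′′′(0) = -8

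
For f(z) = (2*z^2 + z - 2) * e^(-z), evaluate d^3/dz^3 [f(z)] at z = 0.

-7

Multiply each power in the prefactor through the base expansion.
The coefficient of z^3 in the expansion is -7/6, so f′′′(0) = 3! * (-7/6) = -7.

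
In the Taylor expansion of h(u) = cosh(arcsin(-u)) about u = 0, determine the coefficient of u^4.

Substitute the inner expansion into the outer series and collect powers.
h(0) = 1
h′(0) = 0
h′′(0) = 1
h′′′(0) = 0
h^(4)(0) = 5

5/24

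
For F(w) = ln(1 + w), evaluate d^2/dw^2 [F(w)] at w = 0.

-1

Differentiate repeatedly and evaluate at the center.
From the series, [w^2] F = -1/2; multiply by 2! = 2 to get -1.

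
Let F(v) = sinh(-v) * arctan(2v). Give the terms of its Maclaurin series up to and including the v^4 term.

Write out both Maclaurin series and multiply, keeping only the needed powers.

7*v^4/3 - 2*v^2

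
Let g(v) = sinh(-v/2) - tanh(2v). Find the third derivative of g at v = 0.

Add the two expansions coefficient-wise.
The coefficient of v^3 in the expansion is 127/48, so g′′′(0) = 3! * (127/48) = 127/8.

127/8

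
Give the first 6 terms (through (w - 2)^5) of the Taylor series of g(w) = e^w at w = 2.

g(2) = e^(2)
g′(2) = e^(2)
g′′(2) = e^(2)
g′′′(2) = e^(2)
g^(4)(2) = e^(2)
g^(5)(2) = e^(2)

(w - 2)^5*e^(2)/120 + (w - 2)^4*e^(2)/24 + (w - 2)^3*e^(2)/6 + (w - 2)^2*e^(2)/2 + (w - 2)*e^(2) + e^(2)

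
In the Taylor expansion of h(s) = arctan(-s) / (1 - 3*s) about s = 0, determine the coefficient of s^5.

Expand 1/(denominator) as a geometric series and multiply by the numerator's series.
h(0) = 0
h′(0) = -1
h′′(0) = -6
h′′′(0) = -52
h^(4)(0) = -624
h^(5)(0) = -9384
So c_5 = h^(5)(0)/5! = -391/5.

-391/5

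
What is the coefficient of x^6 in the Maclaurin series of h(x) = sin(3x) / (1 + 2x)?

Take the Cauchy product of the two expansions.
[x^0] = 0;  [x^1] = 3;  [x^2] = -6;  [x^3] = 15/2;  [x^4] = -15;  [x^5] = 1281/40;  [x^6] = -1281/20.

-1281/20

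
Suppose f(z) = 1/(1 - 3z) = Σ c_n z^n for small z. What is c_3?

27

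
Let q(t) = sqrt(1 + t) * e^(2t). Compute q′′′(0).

103/8

Expand each factor separately, then convolve coefficients.
From the series, [t^3] q = 103/48; multiply by 3! = 6 to get 103/8.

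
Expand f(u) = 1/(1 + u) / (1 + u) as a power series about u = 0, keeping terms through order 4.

5*u^4 - 4*u^3 + 3*u^2 - 2*u + 1

Take the Cauchy product of the two expansions.
[u^0] = 1;  [u^1] = -2;  [u^2] = 3;  [u^3] = -4;  [u^4] = 5.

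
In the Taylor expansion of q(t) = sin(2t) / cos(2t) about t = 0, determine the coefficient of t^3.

Divide the numerator series by the denominator series (power-series long division).
[t^0] = 0;  [t^1] = 2;  [t^2] = 0;  [t^3] = 8/3.

8/3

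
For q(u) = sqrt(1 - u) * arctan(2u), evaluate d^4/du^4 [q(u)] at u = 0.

29

Write out both Maclaurin series and multiply, keeping only the needed powers.
The coefficient of u^4 in the expansion is 29/24, so q^(4)(0) = 4! * (29/24) = 29.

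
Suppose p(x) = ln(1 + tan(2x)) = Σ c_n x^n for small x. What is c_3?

Substitute the inner expansion into the outer series and collect powers.
p(0) = 0
p′(0) = 2
p′′(0) = -4
p′′′(0) = 32

16/3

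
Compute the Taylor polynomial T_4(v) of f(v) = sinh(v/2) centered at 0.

v^3/48 + v/2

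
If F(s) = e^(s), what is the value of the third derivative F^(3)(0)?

1

The coefficient of s^3 in the expansion is 1/6, so F′′′(0) = 3! * (1/6) = 1.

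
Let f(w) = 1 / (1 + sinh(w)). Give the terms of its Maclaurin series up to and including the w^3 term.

-7*w^3/6 + w^2 - w + 1

Expand as Σ (-1)^k u^k with u equal to the inner function's series.
f(0) = 1
f′(0) = -1
f′′(0) = 2
f′′′(0) = -7
The Taylor polynomial is Σ f^(k)(0)/k! · w^k.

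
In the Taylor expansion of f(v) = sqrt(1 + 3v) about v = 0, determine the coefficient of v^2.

Apply the Taylor formula c_k = f^(k)(a)/k!.
f(0) = 1
f′(0) = 3/2
f′′(0) = -9/4

-9/8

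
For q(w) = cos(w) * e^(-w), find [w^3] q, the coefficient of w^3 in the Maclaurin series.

1/3

Expand each factor separately, then convolve coefficients.
q(0) = 1
q′(0) = -1
q′′(0) = 0
q′′′(0) = 2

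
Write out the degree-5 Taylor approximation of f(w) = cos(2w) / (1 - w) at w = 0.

-w^5/3 - w^4/3 - w^3 - w^2 + w + 1

Use 1/(1 - r) = Σ r^k on the denominator, then take the Cauchy product.
f(0) = 1
f′(0) = 1
f′′(0) = -2
f′′′(0) = -6
f^(4)(0) = -8
f^(5)(0) = -40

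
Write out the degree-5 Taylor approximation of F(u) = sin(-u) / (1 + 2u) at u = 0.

Write out both Maclaurin series and multiply, keeping only the needed powers.
[u^0] = 0;  [u^1] = -1;  [u^2] = 2;  [u^3] = -23/6;  [u^4] = 23/3;  [u^5] = -1841/120.

-1841*u^5/120 + 23*u^4/3 - 23*u^3/6 + 2*u^2 - u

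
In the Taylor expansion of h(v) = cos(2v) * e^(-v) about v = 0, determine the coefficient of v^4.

Multiply the two series term by term and collect like powers.
h(0) = 1
h′(0) = -1
h′′(0) = -3
h′′′(0) = 11
h^(4)(0) = -7
So c_4 = h^(4)(0)/4! = -7/24.

-7/24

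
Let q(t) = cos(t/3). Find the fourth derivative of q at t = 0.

1/81

From the series, [t^4] q = 1/1944; multiply by 4! = 24 to get 1/81.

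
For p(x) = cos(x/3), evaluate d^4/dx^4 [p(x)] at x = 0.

Compute the successive derivatives at the expansion point and divide by k!.
The coefficient of x^4 in the expansion is 1/1944, so p^(4)(0) = 4! * (1/1944) = 1/81.

1/81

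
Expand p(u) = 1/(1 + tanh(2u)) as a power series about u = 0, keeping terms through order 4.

16*u^4/3 - 16*u^3/3 + 4*u^2 - 2*u + 1

Compose series: expand the inner function first, then feed it into the outer expansion.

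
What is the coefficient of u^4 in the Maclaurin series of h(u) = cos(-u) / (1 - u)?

13/24

Expand each factor separately, then convolve coefficients.
[u^0] = 1;  [u^1] = 1;  [u^2] = 1/2;  [u^3] = 1/2;  [u^4] = 13/24.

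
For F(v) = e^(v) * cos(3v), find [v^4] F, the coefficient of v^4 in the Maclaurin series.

7/6

Multiply the two series term by term and collect like powers.
[v^0] = 1;  [v^1] = 1;  [v^2] = -4;  [v^3] = -13/3;  [v^4] = 7/6.
So c_4 = F^(4)(0)/4! = 7/6.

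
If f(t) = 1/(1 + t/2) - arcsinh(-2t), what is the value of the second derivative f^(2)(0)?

1/2

Add the two expansions coefficient-wise.
The coefficient of t^2 in the expansion is 1/4, so f′′(0) = 2! * (1/4) = 1/2.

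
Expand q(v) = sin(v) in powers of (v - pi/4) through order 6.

-sqrt(2)*(v - pi/4)^6/1440 + sqrt(2)*(v - pi/4)^5/240 + sqrt(2)*(v - pi/4)^4/48 - sqrt(2)*(v - pi/4)^3/12 - sqrt(2)*(v - pi/4)^2/4 + sqrt(2)*(v - pi/4)/2 + sqrt(2)/2

[(v - pi/4)^0] = sqrt(2)/2;  [(v - pi/4)^1] = sqrt(2)/2;  [(v - pi/4)^2] = -sqrt(2)/4;  [(v - pi/4)^3] = -sqrt(2)/12;  [(v - pi/4)^4] = sqrt(2)/48;  [(v - pi/4)^5] = sqrt(2)/240;  [(v - pi/4)^6] = -sqrt(2)/1440.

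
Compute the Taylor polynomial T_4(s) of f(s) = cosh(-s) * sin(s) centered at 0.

s^3/3 + s

Expand each factor separately, then convolve coefficients.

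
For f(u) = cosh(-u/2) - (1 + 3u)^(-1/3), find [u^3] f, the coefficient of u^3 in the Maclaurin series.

Combine the two series term by term.
[u^0] = 0;  [u^1] = 1;  [u^2] = -15/8;  [u^3] = 14/3.
So c_3 = f′′′(0)/3! = 14/3.

14/3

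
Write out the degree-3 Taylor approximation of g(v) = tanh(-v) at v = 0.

v^3/3 - v

g(0) = 0
g′(0) = -1
g′′(0) = 0
g′′′(0) = 2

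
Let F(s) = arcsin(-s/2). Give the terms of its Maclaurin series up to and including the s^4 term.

Use the known series and substitute for the argument.
F(0) = 0
F′(0) = -1/2
F′′(0) = 0
F′′′(0) = -1/8
F^(4)(0) = 0
Dividing each by k! gives the coefficients c_0, ..., c_4.

-s^3/48 - s/2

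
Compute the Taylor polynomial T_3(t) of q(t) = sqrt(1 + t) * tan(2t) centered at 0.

Take the Cauchy product of the two expansions.
q(0) = 0
q′(0) = 2
q′′(0) = 2
q′′′(0) = 29/2
Dividing each by k! gives the coefficients c_0, ..., c_3.

29*t^3/12 + t^2 + 2*t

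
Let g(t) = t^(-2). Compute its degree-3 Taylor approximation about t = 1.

-4*(t - 1)^3 + 3*(t - 1)^2 - 2*(t - 1) + 1

g(1) = 1
g′(1) = -2
g′′(1) = 6
g′′′(1) = -24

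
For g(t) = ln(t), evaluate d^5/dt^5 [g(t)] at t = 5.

24/3125

The coefficient of (t - 5)^5 in the expansion is 1/15625, so g^(5)(5) = 5! * (1/15625) = 24/3125.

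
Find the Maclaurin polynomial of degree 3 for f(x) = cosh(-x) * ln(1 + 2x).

Expand each factor separately, then convolve coefficients.
f(0) = 0
f′(0) = 2
f′′(0) = -4
f′′′(0) = 22

11*x^3/3 - 2*x^2 + 2*x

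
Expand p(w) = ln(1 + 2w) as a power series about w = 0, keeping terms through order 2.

-2*w^2 + 2*w

p(0) = 0
p′(0) = 2
p′′(0) = -4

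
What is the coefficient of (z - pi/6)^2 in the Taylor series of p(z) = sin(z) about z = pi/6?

-1/4

[(z - pi/6)^0] = 1/2;  [(z - pi/6)^1] = sqrt(3)/2;  [(z - pi/6)^2] = -1/4.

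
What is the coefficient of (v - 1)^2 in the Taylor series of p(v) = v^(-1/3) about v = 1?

[(v - 1)^0] = 1;  [(v - 1)^1] = -1/3;  [(v - 1)^2] = 2/9.

2/9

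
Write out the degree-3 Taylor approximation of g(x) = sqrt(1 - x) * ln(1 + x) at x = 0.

Multiply the two series term by term and collect like powers.
g(0) = 0
g′(0) = 1
g′′(0) = -2
g′′′(0) = 11/4
The Taylor polynomial is Σ g^(k)(0)/k! · x^k.

11*x^3/24 - x^2 + x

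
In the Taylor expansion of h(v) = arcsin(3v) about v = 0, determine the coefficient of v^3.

9/2

h(0) = 0
h′(0) = 3
h′′(0) = 0
h′′′(0) = 27
The Taylor polynomial is Σ h^(k)(0)/k! · v^k.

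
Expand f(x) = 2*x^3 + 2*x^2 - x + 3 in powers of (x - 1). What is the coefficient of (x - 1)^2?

f(1) = 6
f′(1) = 9
f′′(1) = 16
So c_2 = f′′(1)/2! = 8.

8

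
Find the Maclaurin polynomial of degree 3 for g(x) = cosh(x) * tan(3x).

21*x^3/2 + 3*x

Expand each factor separately, then convolve coefficients.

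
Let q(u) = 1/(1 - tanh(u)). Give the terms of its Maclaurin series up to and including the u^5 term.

2*u^5/15 + u^4/3 + 2*u^3/3 + u^2 + u + 1

Substitute the inner expansion into the outer series and collect powers.
[u^0] = 1;  [u^1] = 1;  [u^2] = 1;  [u^3] = 2/3;  [u^4] = 1/3;  [u^5] = 2/15.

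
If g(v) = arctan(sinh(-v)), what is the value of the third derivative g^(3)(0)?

1

Plug the Maclaurin series of the inner function into that of the outer and collect terms.
From the series, [v^3] g = 1/6; multiply by 3! = 6 to get 1.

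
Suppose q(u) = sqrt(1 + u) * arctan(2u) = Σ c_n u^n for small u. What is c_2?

1

Multiply the two series term by term and collect like powers.
q(0) = 0
q′(0) = 2
q′′(0) = 2
The Taylor polynomial is Σ q^(k)(0)/k! · u^k.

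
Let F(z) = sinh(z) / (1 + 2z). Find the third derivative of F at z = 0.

Expand each factor separately, then convolve coefficients.
The coefficient of z^3 in the expansion is 25/6, so F′′′(0) = 3! * (25/6) = 25.

25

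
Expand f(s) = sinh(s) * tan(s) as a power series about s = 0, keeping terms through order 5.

Multiply the two series term by term and collect like powers.
f(0) = 0
f′(0) = 0
f′′(0) = 2
f′′′(0) = 0
f^(4)(0) = 12
f^(5)(0) = 0

s^4/2 + s^2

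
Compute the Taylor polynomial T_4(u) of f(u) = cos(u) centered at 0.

u^4/24 - u^2/2 + 1

Apply the Taylor formula c_k = f^(k)(a)/k!.
f(0) = 1
f′(0) = 0
f′′(0) = -1
f′′′(0) = 0
f^(4)(0) = 1
Then c_k = f^(k)(0)/k! gives each Taylor coefficient.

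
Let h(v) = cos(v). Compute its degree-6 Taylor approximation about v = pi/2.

Apply the Taylor formula c_k = f^(k)(a)/k!.
[(v - pi/2)^0] = 0;  [(v - pi/2)^1] = -1;  [(v - pi/2)^2] = 0;  [(v - pi/2)^3] = 1/6;  [(v - pi/2)^4] = 0;  [(v - pi/2)^5] = -1/120;  [(v - pi/2)^6] = 0.

-(v - pi/2)^5/120 + (v - pi/2)^3/6 - (v - pi/2)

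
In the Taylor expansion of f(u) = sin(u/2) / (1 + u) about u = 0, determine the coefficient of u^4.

Expand each factor separately, then convolve coefficients.
f(0) = 0
f′(0) = 1/2
f′′(0) = -1
f′′′(0) = 23/8
f^(4)(0) = -23/2
So c_4 = f^(4)(0)/4! = -23/48.

-23/48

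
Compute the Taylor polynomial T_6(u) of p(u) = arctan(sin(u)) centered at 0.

3*u^5/8 - u^3/2 + u

Plug the Maclaurin series of the inner function into that of the outer and collect terms.
p(0) = 0
p′(0) = 1
p′′(0) = 0
p′′′(0) = -3
p^(4)(0) = 0
p^(5)(0) = 45
p^(6)(0) = 0
The Taylor polynomial is Σ p^(k)(0)/k! · u^k.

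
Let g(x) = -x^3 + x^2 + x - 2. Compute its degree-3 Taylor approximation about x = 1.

-(x - 1)^3 - 2*(x - 1)^2 - 1

Apply the Taylor formula c_k = f^(k)(a)/k!.
[(x - 1)^0] = -1;  [(x - 1)^1] = 0;  [(x - 1)^2] = -2;  [(x - 1)^3] = -1.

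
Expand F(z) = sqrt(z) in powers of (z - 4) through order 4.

-5*(z - 4)^4/16384 + (z - 4)^3/512 - (z - 4)^2/64 + (z - 4)/4 + 2

[(z - 4)^0] = 2;  [(z - 4)^1] = 1/4;  [(z - 4)^2] = -1/64;  [(z - 4)^3] = 1/512;  [(z - 4)^4] = -5/16384.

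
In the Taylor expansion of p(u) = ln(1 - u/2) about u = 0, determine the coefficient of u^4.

-1/64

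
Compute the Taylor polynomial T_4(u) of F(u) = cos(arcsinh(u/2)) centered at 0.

5*u^4/384 - u^2/8 + 1

Plug the Maclaurin series of the inner function into that of the outer and collect terms.
F(0) = 1
F′(0) = 0
F′′(0) = -1/4
F′′′(0) = 0
F^(4)(0) = 5/16
The Taylor polynomial is Σ F^(k)(0)/k! · u^k.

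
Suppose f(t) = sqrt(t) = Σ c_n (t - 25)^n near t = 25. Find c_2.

-1/1000

f(25) = 5
f′(25) = 1/10
f′′(25) = -1/500
So c_2 = f′′(25)/2! = -1/1000.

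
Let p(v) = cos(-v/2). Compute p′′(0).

-1/4

The coefficient of v^2 in the expansion is -1/8, so p′′(0) = 2! * (-1/8) = -1/4.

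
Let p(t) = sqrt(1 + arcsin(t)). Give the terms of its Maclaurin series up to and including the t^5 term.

Compose series: expand the inner function first, then feed it into the outer expansion.
p(0) = 1
p′(0) = 1/2
p′′(0) = -1/4
p′′′(0) = 7/8
p^(4)(0) = -31/16
p^(5)(0) = 369/32

123*t^5/1280 - 31*t^4/384 + 7*t^3/48 - t^2/8 + t/2 + 1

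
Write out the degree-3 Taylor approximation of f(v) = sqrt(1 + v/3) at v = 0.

Compute the successive derivatives at the expansion point and divide by k!.
f(0) = 1
f′(0) = 1/6
f′′(0) = -1/36
f′′′(0) = 1/72
The Taylor polynomial is Σ f^(k)(0)/k! · v^k.

v^3/432 - v^2/72 + v/6 + 1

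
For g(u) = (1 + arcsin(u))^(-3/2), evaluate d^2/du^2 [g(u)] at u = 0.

15/4

Plug the Maclaurin series of the inner function into that of the outer and collect terms.
The coefficient of u^2 in the expansion is 15/8, so g′′(0) = 2! * (15/8) = 15/4.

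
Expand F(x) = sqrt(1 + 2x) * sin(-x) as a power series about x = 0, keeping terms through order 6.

Expand each factor separately, then convolve coefficients.
[x^0] = 0;  [x^1] = -1;  [x^2] = -1;  [x^3] = 2/3;  [x^4] = -1/3;  [x^5] = 8/15;  [x^6] = -4/5.

-4*x^6/5 + 8*x^5/15 - x^4/3 + 2*x^3/3 - x^2 - x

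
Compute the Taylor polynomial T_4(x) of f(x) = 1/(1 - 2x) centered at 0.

f(0) = 1
f′(0) = 2
f′′(0) = 8
f′′′(0) = 48
f^(4)(0) = 384
Then c_k = f^(k)(0)/k! gives each Taylor coefficient.

16*x^4 + 8*x^3 + 4*x^2 + 2*x + 1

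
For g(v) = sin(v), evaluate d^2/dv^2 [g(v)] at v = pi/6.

-1/2

The coefficient of (v - pi/6)^2 in the expansion is -1/4, so g′′(pi/6) = 2! * (-1/4) = -1/2.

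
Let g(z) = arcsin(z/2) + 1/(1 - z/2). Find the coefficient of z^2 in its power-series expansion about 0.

1/4

Add the two expansions coefficient-wise.
g(0) = 1
g′(0) = 1
g′′(0) = 1/2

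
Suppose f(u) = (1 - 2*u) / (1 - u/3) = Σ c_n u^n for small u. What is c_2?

-5/9

Distribute the polynomial across the series and collect like powers.
So c_2 = f′′(0)/2! = -5/9.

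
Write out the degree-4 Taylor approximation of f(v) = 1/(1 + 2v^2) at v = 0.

4*v^4 - 2*v^2 + 1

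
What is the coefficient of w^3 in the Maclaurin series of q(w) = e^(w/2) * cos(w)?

-11/48

Write out both Maclaurin series and multiply, keeping only the needed powers.
q(0) = 1
q′(0) = 1/2
q′′(0) = -3/4
q′′′(0) = -11/8
The Taylor polynomial is Σ q^(k)(0)/k! · w^k.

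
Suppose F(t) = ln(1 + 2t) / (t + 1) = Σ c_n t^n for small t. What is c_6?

-416/15

Expand 1/(denominator) as a geometric series and multiply by the numerator's series.
F(0) = 0
F′(0) = 2
F′′(0) = -8
F′′′(0) = 40
F^(4)(0) = -256
F^(5)(0) = 2048
F^(6)(0) = -19968
The Taylor polynomial is Σ F^(k)(0)/k! · t^k.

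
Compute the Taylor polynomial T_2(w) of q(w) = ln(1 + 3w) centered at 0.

-9*w^2/2 + 3*w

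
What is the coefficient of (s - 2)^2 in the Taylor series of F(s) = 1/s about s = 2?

1/8

F(2) = 1/2
F′(2) = -1/4
F′′(2) = 1/4
So c_2 = F′′(2)/2! = 1/8.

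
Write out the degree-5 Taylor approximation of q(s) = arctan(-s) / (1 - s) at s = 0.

Use 1/(1 - r) = Σ r^k on the denominator, then take the Cauchy product.
q(0) = 0
q′(0) = -1
q′′(0) = -2
q′′′(0) = -4
q^(4)(0) = -16
q^(5)(0) = -104

-13*s^5/15 - 2*s^4/3 - 2*s^3/3 - s^2 - s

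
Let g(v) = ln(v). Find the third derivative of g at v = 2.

The coefficient of (v - 2)^3 in the expansion is 1/24, so g′′′(2) = 3! * (1/24) = 1/4.

1/4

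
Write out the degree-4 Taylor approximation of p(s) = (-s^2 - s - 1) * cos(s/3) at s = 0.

Shift and add copies of the series according to the polynomial's terms.
p(0) = -1
p′(0) = -1
p′′(0) = -17/9
p′′′(0) = 1/3
p^(4)(0) = 107/81

107*s^4/1944 + s^3/18 - 17*s^2/18 - s - 1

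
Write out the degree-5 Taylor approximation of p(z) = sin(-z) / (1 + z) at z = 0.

-101*z^5/120 + 5*z^4/6 - 5*z^3/6 + z^2 - z

Take the Cauchy product of the two expansions.
[z^0] = 0;  [z^1] = -1;  [z^2] = 1;  [z^3] = -5/6;  [z^4] = 5/6;  [z^5] = -101/120.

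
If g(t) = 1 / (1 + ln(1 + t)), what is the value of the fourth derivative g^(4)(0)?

88

Use the geometric series for the reciprocal, then substitute.
From the series, [t^4] g = 11/3; multiply by 4! = 24 to get 88.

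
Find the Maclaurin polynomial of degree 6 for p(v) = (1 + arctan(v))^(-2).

Plug the Maclaurin series of the inner function into that of the outer and collect terms.
p(0) = 1
p′(0) = -2
p′′(0) = 6
p′′′(0) = -20
p^(4)(0) = 72
p^(5)(0) = -288
p^(6)(0) = 1344
Dividing each by k! gives the coefficients c_0, ..., c_6.

28*v^6/15 - 12*v^5/5 + 3*v^4 - 10*v^3/3 + 3*v^2 - 2*v + 1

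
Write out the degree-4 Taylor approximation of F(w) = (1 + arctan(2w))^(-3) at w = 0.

Let u equal the inner series; expand the outer function in u and truncate.
F(0) = 1
F′(0) = -6
F′′(0) = 48
F′′′(0) = -432
F^(4)(0) = 4224

176*w^4 - 72*w^3 + 24*w^2 - 6*w + 1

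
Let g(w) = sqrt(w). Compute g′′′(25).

Apply the Taylor formula c_k = f^(k)(a)/k!.
From the series, [(w - 25)^3] g = 1/50000; multiply by 3! = 6 to get 3/25000.

3/25000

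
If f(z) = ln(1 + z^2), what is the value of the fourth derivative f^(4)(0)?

-12

From the series, [z^4] f = -1/2; multiply by 4! = 24 to get -12.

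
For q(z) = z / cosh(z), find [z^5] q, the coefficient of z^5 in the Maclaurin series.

5/24

Write the quotient as an unknown series and match coefficients against numerator = denominator · series.
q(0) = 0
q′(0) = 1
q′′(0) = 0
q′′′(0) = -3
q^(4)(0) = 0
q^(5)(0) = 25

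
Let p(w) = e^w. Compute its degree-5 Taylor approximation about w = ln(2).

Compute the successive derivatives at the expansion point and divide by k!.

(w - ln(2))^5/60 + (w - ln(2))^4/12 + (w - ln(2))^3/3 + (w - ln(2))^2 + 2*(w - ln(2)) + 2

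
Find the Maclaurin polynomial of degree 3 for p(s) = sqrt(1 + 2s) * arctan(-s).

5*s^3/6 - s^2 - s

Take the Cauchy product of the two expansions.
[s^0] = 0;  [s^1] = -1;  [s^2] = -1;  [s^3] = 5/6.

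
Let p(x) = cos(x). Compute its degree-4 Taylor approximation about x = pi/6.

sqrt(3)*(x - pi/6)^4/48 + (x - pi/6)^3/12 - sqrt(3)*(x - pi/6)^2/4 - (x - pi/6)/2 + sqrt(3)/2

Differentiate repeatedly and evaluate at the center.
p(pi/6) = sqrt(3)/2
p′(pi/6) = -1/2
p′′(pi/6) = -sqrt(3)/2
p′′′(pi/6) = 1/2
p^(4)(pi/6) = sqrt(3)/2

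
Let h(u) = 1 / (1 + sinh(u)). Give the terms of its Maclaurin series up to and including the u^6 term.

77*u^6/45 - 181*u^5/120 + 4*u^4/3 - 7*u^3/6 + u^2 - u + 1

Use the geometric series for the reciprocal, then substitute.
h(0) = 1
h′(0) = -1
h′′(0) = 2
h′′′(0) = -7
h^(4)(0) = 32
h^(5)(0) = -181
h^(6)(0) = 1232
Then c_k = h^(k)(0)/k! gives each Taylor coefficient.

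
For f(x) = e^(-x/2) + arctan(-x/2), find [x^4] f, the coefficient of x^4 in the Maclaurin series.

Add the two expansions coefficient-wise.

1/384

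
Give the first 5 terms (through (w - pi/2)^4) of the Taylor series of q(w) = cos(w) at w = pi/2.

Differentiate repeatedly and evaluate at the center.
q(pi/2) = 0
q′(pi/2) = -1
q′′(pi/2) = 0
q′′′(pi/2) = 1
q^(4)(pi/2) = 0

(w - pi/2)^3/6 - (w - pi/2)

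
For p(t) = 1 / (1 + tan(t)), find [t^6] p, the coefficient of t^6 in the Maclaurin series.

Expand as Σ (-1)^k u^k with u equal to the inner function's series.
p(0) = 1
p′(0) = -1
p′′(0) = 2
p′′′(0) = -8
p^(4)(0) = 40
p^(5)(0) = -256
p^(6)(0) = 1952
So c_6 = p^(6)(0)/6! = 122/45.

122/45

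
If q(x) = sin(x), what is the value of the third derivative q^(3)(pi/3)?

Differentiate repeatedly and evaluate at the center.
The coefficient of (x - pi/3)^3 in the expansion is -1/12, so q′′′(pi/3) = 3! * (-1/12) = -1/2.

-1/2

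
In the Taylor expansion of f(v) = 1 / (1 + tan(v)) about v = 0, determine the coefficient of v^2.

Write 1/(1+u) = 1 - u + u^2 - u^3 + ... and substitute the series for u.
[v^0] = 1;  [v^1] = -1;  [v^2] = 1.
So c_2 = f′′(0)/2! = 1.

1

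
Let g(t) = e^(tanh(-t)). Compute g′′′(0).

1

Plug the Maclaurin series of the inner function into that of the outer and collect terms.
The coefficient of t^3 in the expansion is 1/6, so g′′′(0) = 3! * (1/6) = 1.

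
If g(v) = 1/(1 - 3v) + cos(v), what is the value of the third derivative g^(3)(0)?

162

Expand each term separately and add.
The coefficient of v^3 in the expansion is 27, so g′′′(0) = 3! * (27) = 162.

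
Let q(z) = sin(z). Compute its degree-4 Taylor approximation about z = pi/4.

q(pi/4) = sqrt(2)/2
q′(pi/4) = sqrt(2)/2
q′′(pi/4) = -sqrt(2)/2
q′′′(pi/4) = -sqrt(2)/2
q^(4)(pi/4) = sqrt(2)/2

sqrt(2)*(z - pi/4)^4/48 - sqrt(2)*(z - pi/4)^3/12 - sqrt(2)*(z - pi/4)^2/4 + sqrt(2)*(z - pi/4)/2 + sqrt(2)/2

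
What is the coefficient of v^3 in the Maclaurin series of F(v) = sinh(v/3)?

F(0) = 0
F′(0) = 1/3
F′′(0) = 0
F′′′(0) = 1/27

1/162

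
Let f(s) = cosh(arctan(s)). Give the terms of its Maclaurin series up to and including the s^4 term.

-7*s^4/24 + s^2/2 + 1

Substitute the inner expansion into the outer series and collect powers.
[s^0] = 1;  [s^1] = 0;  [s^2] = 1/2;  [s^3] = 0;  [s^4] = -7/24.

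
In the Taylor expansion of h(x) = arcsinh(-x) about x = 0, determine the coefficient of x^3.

h(0) = 0
h′(0) = -1
h′′(0) = 0
h′′′(0) = 1
Dividing each by k! gives the coefficients c_0, ..., c_3.

1/6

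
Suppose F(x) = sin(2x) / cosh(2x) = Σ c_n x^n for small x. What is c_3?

-16/3

Invert the denominator's series and multiply.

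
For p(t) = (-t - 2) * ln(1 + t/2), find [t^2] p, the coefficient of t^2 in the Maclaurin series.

-1/4

Shift and add copies of the series according to the polynomial's terms.
p(0) = 0
p′(0) = -1
p′′(0) = -1/2
So c_2 = p′′(0)/2! = -1/4.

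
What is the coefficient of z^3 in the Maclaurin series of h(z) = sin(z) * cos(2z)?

-13/6

Write out both Maclaurin series and multiply, keeping only the needed powers.
h(0) = 0
h′(0) = 1
h′′(0) = 0
h′′′(0) = -13
So c_3 = h′′′(0)/3! = -13/6.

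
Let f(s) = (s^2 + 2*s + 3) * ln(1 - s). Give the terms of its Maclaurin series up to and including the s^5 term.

Shift and add copies of the series according to the polynomial's terms.

-43*s^5/30 - 23*s^4/12 - 3*s^3 - 7*s^2/2 - 3*s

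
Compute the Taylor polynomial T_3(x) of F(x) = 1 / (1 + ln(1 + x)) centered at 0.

Write 1/(1+u) = 1 - u + u^2 - u^3 + ... and substitute the series for u.
[x^0] = 1;  [x^1] = -1;  [x^2] = 3/2;  [x^3] = -7/3.

-7*x^3/3 + 3*x^2/2 - x + 1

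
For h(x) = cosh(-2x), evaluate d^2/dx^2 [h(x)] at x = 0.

Compute the successive derivatives at the expansion point and divide by k!.
The coefficient of x^2 in the expansion is 2, so h′′(0) = 2! * (2) = 4.

4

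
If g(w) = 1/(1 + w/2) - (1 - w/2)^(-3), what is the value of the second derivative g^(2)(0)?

-5/2

Add the two expansions coefficient-wise.
From the series, [w^2] g = -5/4; multiply by 2! = 2 to get -5/2.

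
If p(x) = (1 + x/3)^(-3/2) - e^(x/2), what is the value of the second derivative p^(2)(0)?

Expand each term separately and add.
From the series, [x^2] p = 1/12; multiply by 2! = 2 to get 1/6.

1/6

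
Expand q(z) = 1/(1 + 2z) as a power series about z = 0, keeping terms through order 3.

-8*z^3 + 4*z^2 - 2*z + 1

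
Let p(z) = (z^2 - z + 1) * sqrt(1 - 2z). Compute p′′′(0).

-6

Multiply each power in the prefactor through the base expansion.
The coefficient of z^3 in the expansion is -1, so p′′′(0) = 3! * (-1) = -6.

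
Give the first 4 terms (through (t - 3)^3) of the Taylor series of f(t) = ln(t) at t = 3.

(t - 3)^3/81 - (t - 3)^2/18 + (t - 3)/3 + ln(3)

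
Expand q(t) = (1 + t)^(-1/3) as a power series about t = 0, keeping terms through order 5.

-91*t^5/729 + 35*t^4/243 - 14*t^3/81 + 2*t^2/9 - t/3 + 1

q(0) = 1
q′(0) = -1/3
q′′(0) = 4/9
q′′′(0) = -28/27
q^(4)(0) = 280/81
q^(5)(0) = -3640/243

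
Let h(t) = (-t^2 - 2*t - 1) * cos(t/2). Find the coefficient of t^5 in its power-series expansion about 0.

-1/192

Multiply each power in the prefactor through the base expansion.
So c_5 = h^(5)(0)/5! = -1/192.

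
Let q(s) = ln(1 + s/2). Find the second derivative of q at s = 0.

-1/4

From the series, [s^2] q = -1/8; multiply by 2! = 2 to get -1/4.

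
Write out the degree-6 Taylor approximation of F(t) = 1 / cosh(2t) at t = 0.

Divide the numerator series by the denominator series (power-series long division).

-244*t^6/45 + 10*t^4/3 - 2*t^2 + 1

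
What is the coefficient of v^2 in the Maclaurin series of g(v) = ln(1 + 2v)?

-2

Compute the successive derivatives at the expansion point and divide by k!.
[v^0] = 0;  [v^1] = 2;  [v^2] = -2.
So c_2 = g′′(0)/2! = -2.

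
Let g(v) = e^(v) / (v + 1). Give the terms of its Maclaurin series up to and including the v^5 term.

-11*v^5/30 + 3*v^4/8 - v^3/3 + v^2/2 + 1

Use 1/(1 - r) = Σ r^k on the denominator, then take the Cauchy product.
g(0) = 1
g′(0) = 0
g′′(0) = 1
g′′′(0) = -2
g^(4)(0) = 9
g^(5)(0) = -44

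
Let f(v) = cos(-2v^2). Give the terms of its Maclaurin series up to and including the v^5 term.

[v^0] = 1;  [v^1] = 0;  [v^2] = 0;  [v^3] = 0;  [v^4] = -2;  [v^5] = 0.

1 - 2*v^4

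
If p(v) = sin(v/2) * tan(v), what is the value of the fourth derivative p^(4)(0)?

7/2

Multiply the two series term by term and collect like powers.
From the series, [v^4] p = 7/48; multiply by 4! = 24 to get 7/2.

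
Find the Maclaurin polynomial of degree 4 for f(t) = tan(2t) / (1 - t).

14*t^4/3 + 14*t^3/3 + 2*t^2 + 2*t

Multiply the two series term by term and collect like powers.
[t^0] = 0;  [t^1] = 2;  [t^2] = 2;  [t^3] = 14/3;  [t^4] = 14/3.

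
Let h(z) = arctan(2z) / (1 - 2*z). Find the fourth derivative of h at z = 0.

Use 1/(1 - r) = Σ r^k on the denominator, then take the Cauchy product.
The coefficient of z^4 in the expansion is 32/3, so h^(4)(0) = 4! * (32/3) = 256.

256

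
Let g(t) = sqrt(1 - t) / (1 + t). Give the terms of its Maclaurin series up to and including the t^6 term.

1439*t^6/1024 - 365*t^5/256 + 179*t^4/128 - 23*t^3/16 + 11*t^2/8 - 3*t/2 + 1

Expand each factor separately, then convolve coefficients.
g(0) = 1
g′(0) = -3/2
g′′(0) = 11/4
g′′′(0) = -69/8
g^(4)(0) = 537/16
g^(5)(0) = -5475/32
g^(6)(0) = 64755/64
Then c_k = g^(k)(0)/k! gives each Taylor coefficient.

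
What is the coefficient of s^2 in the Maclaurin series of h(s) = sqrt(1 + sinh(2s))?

Let u equal the inner series; expand the outer function in u and truncate.

-1/2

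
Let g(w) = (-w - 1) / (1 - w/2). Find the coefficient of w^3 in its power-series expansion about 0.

Shift and add copies of the series according to the polynomial's terms.
g(0) = -1
g′(0) = -3/2
g′′(0) = -3/2
g′′′(0) = -9/4
So c_3 = g′′′(0)/3! = -3/8.

-3/8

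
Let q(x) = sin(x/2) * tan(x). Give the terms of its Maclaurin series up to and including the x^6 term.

Multiply the two series term by term and collect like powers.
q(0) = 0
q′(0) = 0
q′′(0) = 1
q′′′(0) = 0
q^(4)(0) = 7/2
q^(5)(0) = 0
q^(6)(0) = 691/16
Then c_k = q^(k)(0)/k! gives each Taylor coefficient.

691*x^6/11520 + 7*x^4/48 + x^2/2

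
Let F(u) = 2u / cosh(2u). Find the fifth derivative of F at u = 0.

Write the quotient as an unknown series and match coefficients against numerator = denominator · series.
The coefficient of u^5 in the expansion is 20/3, so F^(5)(0) = 5! * (20/3) = 800.

800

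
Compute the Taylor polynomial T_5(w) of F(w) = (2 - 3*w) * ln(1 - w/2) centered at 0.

11*w^5/320 + 3*w^4/32 + 7*w^3/24 + 5*w^2/4 - w

Shift and add copies of the series according to the polynomial's terms.
[w^0] = 0;  [w^1] = -1;  [w^2] = 5/4;  [w^3] = 7/24;  [w^4] = 3/32;  [w^5] = 11/320.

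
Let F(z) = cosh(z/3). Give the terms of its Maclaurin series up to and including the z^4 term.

z^4/1944 + z^2/18 + 1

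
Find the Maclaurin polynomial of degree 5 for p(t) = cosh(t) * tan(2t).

Write out both Maclaurin series and multiply, keeping only the needed powers.
p(0) = 0
p′(0) = 2
p′′(0) = 0
p′′′(0) = 22
p^(4)(0) = 0
p^(5)(0) = 682
The Taylor polynomial is Σ p^(k)(0)/k! · t^k.

341*t^5/60 + 11*t^3/3 + 2*t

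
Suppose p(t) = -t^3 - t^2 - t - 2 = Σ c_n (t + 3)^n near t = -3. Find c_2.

8

p(-3) = 19
p′(-3) = -22
p′′(-3) = 16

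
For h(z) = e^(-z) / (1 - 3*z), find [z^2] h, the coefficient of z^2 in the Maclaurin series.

Multiply the numerator's expansion by the denominator's geometric series.
h(0) = 1
h′(0) = 2
h′′(0) = 13
So c_2 = h′′(0)/2! = 13/2.

13/2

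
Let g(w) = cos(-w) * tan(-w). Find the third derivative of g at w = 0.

1

Multiply the two series term by term and collect like powers.
From the series, [w^3] g = 1/6; multiply by 3! = 6 to get 1.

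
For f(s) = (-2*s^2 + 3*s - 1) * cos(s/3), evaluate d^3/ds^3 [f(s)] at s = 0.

Shift and add copies of the series according to the polynomial's terms.
The coefficient of s^3 in the expansion is -1/6, so f′′′(0) = 3! * (-1/6) = -1.

-1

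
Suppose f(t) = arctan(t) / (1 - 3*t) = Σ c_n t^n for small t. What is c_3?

26/3

Expand 1/(denominator) as a geometric series and multiply by the numerator's series.
f(0) = 0
f′(0) = 1
f′′(0) = 6
f′′′(0) = 52
So c_3 = f′′′(0)/3! = 26/3.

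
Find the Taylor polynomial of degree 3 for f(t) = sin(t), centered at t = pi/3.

-(t - pi/3)^3/12 - sqrt(3)*(t - pi/3)^2/4 + (t - pi/3)/2 + sqrt(3)/2

Differentiate repeatedly and evaluate at the center.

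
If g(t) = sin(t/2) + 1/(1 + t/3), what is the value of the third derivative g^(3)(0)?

Combine the two series term by term.
The coefficient of t^3 in the expansion is -25/432, so g′′′(0) = 3! * (-25/432) = -25/72.

-25/72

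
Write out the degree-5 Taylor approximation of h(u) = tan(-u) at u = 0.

-2*u^5/15 - u^3/3 - u

h(0) = 0
h′(0) = -1
h′′(0) = 0
h′′′(0) = -2
h^(4)(0) = 0
h^(5)(0) = -16
Then c_k = h^(k)(0)/k! gives each Taylor coefficient.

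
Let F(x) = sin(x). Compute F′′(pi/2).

-1

Use the known series and substitute for the argument.
The coefficient of (x - pi/2)^2 in the expansion is -1/2, so F′′(pi/2) = 2! * (-1/2) = -1.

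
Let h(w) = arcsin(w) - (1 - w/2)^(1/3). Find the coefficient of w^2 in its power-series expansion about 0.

1/36

Expand each term separately and add.
h(0) = -1
h′(0) = 7/6
h′′(0) = 1/18
So c_2 = h′′(0)/2! = 1/36.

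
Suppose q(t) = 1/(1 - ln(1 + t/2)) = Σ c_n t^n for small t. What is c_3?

Compose series: expand the inner function first, then feed it into the outer expansion.
q(0) = 1
q′(0) = 1/2
q′′(0) = 1/4
q′′′(0) = 1/4
The Taylor polynomial is Σ q^(k)(0)/k! · t^k.

1/24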